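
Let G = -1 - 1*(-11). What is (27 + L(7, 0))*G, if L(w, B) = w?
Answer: 340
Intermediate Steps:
G = 10 (G = -1 + 11 = 10)
(27 + L(7, 0))*G = (27 + 7)*10 = 34*10 = 340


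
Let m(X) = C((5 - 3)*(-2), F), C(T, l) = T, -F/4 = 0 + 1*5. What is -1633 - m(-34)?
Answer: -1629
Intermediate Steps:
F = -20 (F = -4*(0 + 1*5) = -4*(0 + 5) = -4*5 = -20)
m(X) = -4 (m(X) = (5 - 3)*(-2) = 2*(-2) = -4)
-1633 - m(-34) = -1633 - 1*(-4) = -1633 + 4 = -1629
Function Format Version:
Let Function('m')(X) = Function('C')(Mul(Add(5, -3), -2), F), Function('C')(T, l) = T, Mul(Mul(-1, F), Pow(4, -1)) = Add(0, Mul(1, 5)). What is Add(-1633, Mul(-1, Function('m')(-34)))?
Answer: -1629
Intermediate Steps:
F = -20 (F = Mul(-4, Add(0, Mul(1, 5))) = Mul(-4, Add(0, 5)) = Mul(-4, 5) = -20)
Function('m')(X) = -4 (Function('m')(X) = Mul(Add(5, -3), -2) = Mul(2, -2) = -4)
Add(-1633, Mul(-1, Function('m')(-34))) = Add(-1633, Mul(-1, -4)) = Add(-1633, 4) = -1629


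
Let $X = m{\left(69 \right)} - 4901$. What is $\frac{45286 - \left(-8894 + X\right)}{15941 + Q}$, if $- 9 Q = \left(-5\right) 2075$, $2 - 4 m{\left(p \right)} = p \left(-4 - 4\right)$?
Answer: $\frac{1060965}{307688} \approx 3.4482$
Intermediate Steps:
$m{\left(p \right)} = \frac{1}{2} + 2 p$ ($m{\left(p \right)} = \frac{1}{2} - \frac{p \left(-4 - 4\right)}{4} = \frac{1}{2} - \frac{p \left(-8\right)}{4} = \frac{1}{2} - \frac{\left(-8\right) p}{4} = \frac{1}{2} + 2 p$)
$Q = \frac{10375}{9}$ ($Q = - \frac{\left(-5\right) 2075}{9} = \left(- \frac{1}{9}\right) \left(-10375\right) = \frac{10375}{9} \approx 1152.8$)
$X = - \frac{9525}{2}$ ($X = \left(\frac{1}{2} + 2 \cdot 69\right) - 4901 = \left(\frac{1}{2} + 138\right) - 4901 = \frac{277}{2} - 4901 = - \frac{9525}{2} \approx -4762.5$)
$\frac{45286 - \left(-8894 + X\right)}{15941 + Q} = \frac{45286 + \left(8894 - - \frac{9525}{2}\right)}{15941 + \frac{10375}{9}} = \frac{45286 + \left(8894 + \frac{9525}{2}\right)}{\frac{153844}{9}} = \left(45286 + \frac{27313}{2}\right) \frac{9}{153844} = \frac{117885}{2} \cdot \frac{9}{153844} = \frac{1060965}{307688}$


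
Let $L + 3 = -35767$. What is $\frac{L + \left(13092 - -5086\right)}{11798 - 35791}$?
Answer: $\frac{17592}{23993} \approx 0.73321$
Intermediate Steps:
$L = -35770$ ($L = -3 - 35767 = -35770$)
$\frac{L + \left(13092 - -5086\right)}{11798 - 35791} = \frac{-35770 + \left(13092 - -5086\right)}{11798 - 35791} = \frac{-35770 + \left(13092 + 5086\right)}{-23993} = \left(-35770 + 18178\right) \left(- \frac{1}{23993}\right) = \left(-17592\right) \left(- \frac{1}{23993}\right) = \frac{17592}{23993}$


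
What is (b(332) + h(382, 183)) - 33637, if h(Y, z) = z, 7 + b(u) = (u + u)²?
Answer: 407435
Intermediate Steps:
b(u) = -7 + 4*u² (b(u) = -7 + (u + u)² = -7 + (2*u)² = -7 + 4*u²)
(b(332) + h(382, 183)) - 33637 = ((-7 + 4*332²) + 183) - 33637 = ((-7 + 4*110224) + 183) - 33637 = ((-7 + 440896) + 183) - 33637 = (440889 + 183) - 33637 = 441072 - 33637 = 407435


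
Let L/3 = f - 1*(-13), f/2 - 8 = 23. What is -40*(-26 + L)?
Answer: -7960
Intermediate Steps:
f = 62 (f = 16 + 2*23 = 16 + 46 = 62)
L = 225 (L = 3*(62 - 1*(-13)) = 3*(62 + 13) = 3*75 = 225)
-40*(-26 + L) = -40*(-26 + 225) = -40*199 = -7960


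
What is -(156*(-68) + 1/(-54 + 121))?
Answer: 710735/67 ≈ 10608.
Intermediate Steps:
-(156*(-68) + 1/(-54 + 121)) = -(-10608 + 1/67) = -1*(-710735/67) = 710735/67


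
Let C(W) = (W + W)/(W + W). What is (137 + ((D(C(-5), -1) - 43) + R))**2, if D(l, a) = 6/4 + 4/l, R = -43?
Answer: 12769/4 ≈ 3192.3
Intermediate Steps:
C(W) = 1 (C(W) = (2*W)/((2*W)) = (2*W)*(1/(2*W)) = 1)
D(l, a) = 3/2 + 4/l (D(l, a) = 6*(1/4) + 4/l = 3/2 + 4/l)
(137 + ((D(C(-5), -1) - 43) + R))**2 = (137 + (((3/2 + 4/1) - 43) - 43))**2 = (137 + (((3/2 + 4*1) - 43) - 43))**2 = (137 + (((3/2 + 4) - 43) - 43))**2 = (137 + ((11/2 - 43) - 43))**2 = (137 + (-75/2 - 43))**2 = (137 - 161/2)**2 = (113/2)**2 = 12769/4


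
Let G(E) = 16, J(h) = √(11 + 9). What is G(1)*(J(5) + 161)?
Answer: 2576 + 32*√5 ≈ 2647.6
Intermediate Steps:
J(h) = 2*√5 (J(h) = √20 = 2*√5)
G(1)*(J(5) + 161) = 16*(2*√5 + 161) = 16*(161 + 2*√5) = 2576 + 32*√5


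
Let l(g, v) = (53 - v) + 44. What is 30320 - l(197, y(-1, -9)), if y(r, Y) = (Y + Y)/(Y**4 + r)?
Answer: 99131431/3280 ≈ 30223.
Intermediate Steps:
y(r, Y) = 2*Y/(r + Y**4) (y(r, Y) = (2*Y)/(r + Y**4) = 2*Y/(r + Y**4))
l(g, v) = 97 - v
30320 - l(197, y(-1, -9)) = 30320 - (97 - 2*(-9)/(-1 + (-9)**4)) = 30320 - (97 - 2*(-9)/(-1 + 6561)) = 30320 - (97 - 2*(-9)/6560) = 30320 - (97 - 1*(-9/3280)) = 30320 - (97 + 9/3280) = 30320 - 1*318169/3280 = 30320 - 318169/3280 = 99131431/3280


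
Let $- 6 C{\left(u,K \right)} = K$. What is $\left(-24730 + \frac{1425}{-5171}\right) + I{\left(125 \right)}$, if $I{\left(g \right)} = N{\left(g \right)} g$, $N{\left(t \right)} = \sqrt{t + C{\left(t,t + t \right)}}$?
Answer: $- \frac{127880255}{5171} + \frac{625 \sqrt{30}}{3} \approx -23589.0$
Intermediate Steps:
$C{\left(u,K \right)} = - \frac{K}{6}$
$N{\left(t \right)} = \frac{\sqrt{6} \sqrt{t}}{3}$ ($N{\left(t \right)} = \sqrt{t - \frac{t + t}{6}} = \sqrt{t - \frac{2 t}{6}} = \sqrt{t - \frac{t}{3}} = \sqrt{\frac{2 t}{3}} = \frac{\sqrt{6} \sqrt{t}}{3}$)
$I{\left(g \right)} = \frac{\sqrt{6} g^{\frac{3}{2}}}{3}$ ($I{\left(g \right)} = \frac{\sqrt{6} \sqrt{g}}{3} g = \frac{\sqrt{6} g^{\frac{3}{2}}}{3}$)
$\left(-24730 + \frac{1425}{-5171}\right) + I{\left(125 \right)} = \left(-24730 + \frac{1425}{-5171}\right) + \frac{\sqrt{6} \cdot 125^{\frac{3}{2}}}{3} = \left(-24730 + 1425 \left(- \frac{1}{5171}\right)\right) + \frac{\sqrt{6} \cdot 625 \sqrt{5}}{3} = \left(-24730 - \frac{1425}{5171}\right) + \frac{625 \sqrt{30}}{3} = - \frac{127880255}{5171} + \frac{625 \sqrt{30}}{3}$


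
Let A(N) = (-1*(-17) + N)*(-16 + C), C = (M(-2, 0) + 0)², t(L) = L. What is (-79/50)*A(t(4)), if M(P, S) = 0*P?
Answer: 13272/25 ≈ 530.88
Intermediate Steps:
M(P, S) = 0
C = 0 (C = (0 + 0)² = 0² = 0)
A(N) = -272 - 16*N (A(N) = (-1*(-17) + N)*(-16 + 0) = (17 + N)*(-16) = -272 - 16*N)
(-79/50)*A(t(4)) = (-79/50)*(-272 - 16*4) = (-79*1/50)*(-272 - 64) = -79/50*(-336) = 13272/25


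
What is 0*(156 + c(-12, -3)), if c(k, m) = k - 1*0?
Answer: 0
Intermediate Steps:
c(k, m) = k (c(k, m) = k + 0 = k)
0*(156 + c(-12, -3)) = 0*(156 - 12) = 0*144 = 0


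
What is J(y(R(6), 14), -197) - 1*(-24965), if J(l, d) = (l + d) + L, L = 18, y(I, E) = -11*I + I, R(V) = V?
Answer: 24726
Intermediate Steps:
y(I, E) = -10*I
J(l, d) = 18 + d + l (J(l, d) = (l + d) + 18 = (d + l) + 18 = 18 + d + l)
J(y(R(6), 14), -197) - 1*(-24965) = (18 - 197 - 10*6) - 1*(-24965) = (18 - 197 - 60) + 24965 = -239 + 24965 = 24726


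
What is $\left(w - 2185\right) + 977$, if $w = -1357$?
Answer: $-2565$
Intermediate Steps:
$\left(w - 2185\right) + 977 = \left(-1357 - 2185\right) + 977 = -3542 + 977 = -2565$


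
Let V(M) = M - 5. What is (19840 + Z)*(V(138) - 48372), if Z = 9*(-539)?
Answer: -723054371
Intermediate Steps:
Z = -4851
V(M) = -5 + M
(19840 + Z)*(V(138) - 48372) = (19840 - 4851)*((-5 + 138) - 48372) = 14989*(133 - 48372) = 14989*(-48239) = -723054371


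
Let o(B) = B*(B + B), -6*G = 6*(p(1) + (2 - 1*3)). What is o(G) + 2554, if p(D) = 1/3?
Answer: 22994/9 ≈ 2554.9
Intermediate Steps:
p(D) = ⅓
G = ⅔ (G = -(⅓ + (2 - 1*3)) = -(⅓ + (2 - 3)) = -(⅓ - 1) = -(-2)/3 = -⅙*(-4) = ⅔ ≈ 0.66667)
o(B) = 2*B² (o(B) = B*(2*B) = 2*B²)
o(G) + 2554 = 2*(⅔)² + 2554 = 2*(4/9) + 2554 = 8/9 + 2554 = 22994/9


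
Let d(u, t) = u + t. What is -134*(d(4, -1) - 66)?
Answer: 8442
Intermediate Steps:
d(u, t) = t + u
-134*(d(4, -1) - 66) = -134*((-1 + 4) - 66) = -134*(3 - 66) = -134*(-63) = 8442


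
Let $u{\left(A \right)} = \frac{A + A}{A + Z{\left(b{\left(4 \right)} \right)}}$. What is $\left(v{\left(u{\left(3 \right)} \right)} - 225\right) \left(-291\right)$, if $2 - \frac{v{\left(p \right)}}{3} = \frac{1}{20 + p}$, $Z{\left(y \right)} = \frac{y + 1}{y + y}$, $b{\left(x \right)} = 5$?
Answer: $\frac{4145004}{65} \approx 63769.0$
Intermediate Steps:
$Z{\left(y \right)} = \frac{1 + y}{2 y}$
$u{\left(A \right)} = \frac{2 A}{\frac{3}{5} + A}$ ($u{\left(A \right)} = \frac{A + A}{A + \frac{1 + 5}{2 \cdot 5}} = \frac{2 A}{A + \frac{1}{2} \cdot \frac{1}{5} \cdot 6} = \frac{2 A}{A + \frac{3}{5}} = \frac{2 A}{\frac{3}{5} + A}$)
$v{\left(p \right)} = 6 - \frac{3}{20 + p}$
$\left(v{\left(u{\left(3 \right)} \right)} - 225\right) \left(-291\right) = \left(\frac{3 \left(39 + 2 \cdot 10 \cdot 3 \frac{1}{3 + 5 \cdot 3}\right)}{20 + 10 \cdot 3 \frac{1}{3 + 5 \cdot 3}} - 225\right) \left(-291\right) = \left(\frac{3 \left(39 + 2 \cdot 10 \cdot 3 \frac{1}{3 + 15}\right)}{20 + 10 \cdot 3 \frac{1}{3 + 15}} - 225\right) \left(-291\right) = \left(\frac{3 \left(39 + 2 \cdot 10 \cdot 3 \cdot \frac{1}{18}\right)}{20 + 10 \cdot 3 \cdot \frac{1}{18}} - 225\right) \left(-291\right) = \left(\frac{3 \left(39 + 2 \cdot \frac{5}{3}\right)}{20 + \frac{5}{3}} - 225\right) \left(-291\right) = \left(\frac{3 \left(39 + \frac{10}{3}\right)}{\frac{65}{3}} - 225\right) \left(-291\right) = \left(3 \cdot \frac{3}{65} \cdot \frac{127}{3} - 225\right) \left(-291\right) = \left(\frac{381}{65} - 225\right) \left(-291\right) = \left(- \frac{14244}{65}\right) \left(-291\right) = \frac{4145004}{65}$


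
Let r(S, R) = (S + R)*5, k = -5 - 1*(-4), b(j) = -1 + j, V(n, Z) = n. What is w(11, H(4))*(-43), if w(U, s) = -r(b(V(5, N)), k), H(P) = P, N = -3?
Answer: 645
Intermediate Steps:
k = -1 (k = -5 + 4 = -1)
r(S, R) = 5*R + 5*S (r(S, R) = (R + S)*5 = 5*R + 5*S)
w(U, s) = -15 (w(U, s) = -(5*(-1) + 5*(-1 + 5)) = -(-5 + 5*4) = -(-5 + 20) = -1*15 = -15)
w(11, H(4))*(-43) = -15*(-43) = 645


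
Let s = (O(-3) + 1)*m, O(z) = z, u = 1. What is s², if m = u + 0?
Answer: 4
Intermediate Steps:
m = 1 (m = 1 + 0 = 1)
s = -2 (s = (-3 + 1)*1 = -2*1 = -2)
s² = (-2)² = 4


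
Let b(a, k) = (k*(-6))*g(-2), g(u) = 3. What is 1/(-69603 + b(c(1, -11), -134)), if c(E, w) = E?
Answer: -1/67191 ≈ -1.4883e-5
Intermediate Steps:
b(a, k) = -18*k (b(a, k) = (k*(-6))*3 = -6*k*3 = -18*k)
1/(-69603 + b(c(1, -11), -134)) = 1/(-69603 - 18*(-134)) = 1/(-69603 + 2412) = 1/(-67191) = -1/67191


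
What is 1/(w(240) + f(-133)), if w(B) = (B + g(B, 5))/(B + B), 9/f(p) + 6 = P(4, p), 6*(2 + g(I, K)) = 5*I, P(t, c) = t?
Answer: -80/287 ≈ -0.27875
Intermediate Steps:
g(I, K) = -2 + 5*I/6 (g(I, K) = -2 + (5*I)/6 = -2 + 5*I/6)
f(p) = -9/2 (f(p) = 9/(-6 + 4) = 9/(-2) = 9*(-½) = -9/2)
w(B) = (-2 + 11*B/6)/(2*B) (w(B) = (B + (-2 + 5*B/6))/(B + B) = (-2 + 11*B/6)/((2*B)) = (-2 + 11*B/6)*(1/(2*B)) = (-2 + 11*B/6)/(2*B))
1/(w(240) + f(-133)) = 1/((11/12 - 1/240) - 9/2) = 1/(73/80 - 9/2) = 1/(-287/80) = -80/287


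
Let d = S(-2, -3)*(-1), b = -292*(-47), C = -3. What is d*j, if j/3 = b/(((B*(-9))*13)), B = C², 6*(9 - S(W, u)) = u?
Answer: 130378/351 ≈ 371.45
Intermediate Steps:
S(W, u) = 9 - u/6
B = 9 (B = (-3)² = 9)
b = 13724
j = -13724/351 (j = 3*(13724/(((9*(-9))*13))) = 3*(13724/((-81*13))) = 3*(13724/(-1053)) = 3*(13724*(-1/1053)) = 3*(-13724/1053) = -13724/351 ≈ -39.100)
d = -19/2 (d = (9 - ⅙*(-3))*(-1) = (9 + ½)*(-1) = (19/2)*(-1) = -19/2 ≈ -9.5000)
d*j = -19/2*(-13724/351) = 130378/351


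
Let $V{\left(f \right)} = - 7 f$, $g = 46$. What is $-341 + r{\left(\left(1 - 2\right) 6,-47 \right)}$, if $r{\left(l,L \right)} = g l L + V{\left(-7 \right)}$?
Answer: $12680$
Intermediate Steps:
$r{\left(l,L \right)} = 49 + 46 L l$ ($r{\left(l,L \right)} = 46 l L - -49 = 46 L l + 49 = 49 + 46 L l$)
$-341 + r{\left(\left(1 - 2\right) 6,-47 \right)} = -341 + \left(49 + 46 \left(-47\right) \left(1 - 2\right) 6\right) = -341 + \left(49 + 46 \left(-47\right) \left(\left(-1\right) 6\right)\right) = -341 + \left(49 + 46 \left(-47\right) \left(-6\right)\right) = -341 + \left(49 + 12972\right) = -341 + 13021 = 12680$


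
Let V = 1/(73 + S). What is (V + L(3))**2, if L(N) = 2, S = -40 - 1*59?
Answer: 2601/676 ≈ 3.8476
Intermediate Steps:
S = -99 (S = -40 - 59 = -99)
V = -1/26 (V = 1/(73 - 99) = 1/(-26) = -1/26 ≈ -0.038462)
(V + L(3))**2 = (-1/26 + 2)**2 = (51/26)**2 = 2601/676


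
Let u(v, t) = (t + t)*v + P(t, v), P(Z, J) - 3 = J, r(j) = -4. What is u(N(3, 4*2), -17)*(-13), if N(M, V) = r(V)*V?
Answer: -13767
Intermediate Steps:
P(Z, J) = 3 + J
N(M, V) = -4*V
u(v, t) = 3 + v + 2*t*v (u(v, t) = (t + t)*v + (3 + v) = (2*t)*v + (3 + v) = 2*t*v + (3 + v) = 3 + v + 2*t*v)
u(N(3, 4*2), -17)*(-13) = (3 - 16*2 + 2*(-17)*(-16*2))*(-13) = (3 - 4*8 + 2*(-17)*(-4*8))*(-13) = (3 - 32 + 2*(-17)*(-32))*(-13) = (3 - 32 + 1088)*(-13) = 1059*(-13) = -13767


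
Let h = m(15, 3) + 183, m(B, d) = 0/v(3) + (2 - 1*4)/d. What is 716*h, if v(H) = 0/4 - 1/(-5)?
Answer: 391652/3 ≈ 1.3055e+5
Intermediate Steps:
v(H) = 1/5 (v(H) = 0*(1/4) - 1*(-1/5) = 0 + 1/5 = 1/5)
m(B, d) = -2/d (m(B, d) = 0/(1/5) + (2 - 1*4)/d = 0*5 + (2 - 4)/d = 0 - 2/d = -2/d)
h = 547/3 (h = -2/3 + 183 = 547/3 ≈ 182.33)
716*h = 716*(547/3) = 391652/3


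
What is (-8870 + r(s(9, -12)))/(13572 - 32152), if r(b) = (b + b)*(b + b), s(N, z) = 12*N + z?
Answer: -13997/9290 ≈ -1.5067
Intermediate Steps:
s(N, z) = z + 12*N
r(b) = 4*b² (r(b) = (2*b)*(2*b) = 4*b²)
(-8870 + r(s(9, -12)))/(13572 - 32152) = (-8870 + 4*(-12 + 12*9)²)/(13572 - 32152) = (-8870 + 4*(-12 + 108)²)/(-18580) = (-8870 + 4*96²)*(-1/18580) = (-8870 + 4*9216)*(-1/18580) = (-8870 + 36864)*(-1/18580) = 27994*(-1/18580) = -13997/9290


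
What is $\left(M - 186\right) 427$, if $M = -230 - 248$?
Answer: $-283528$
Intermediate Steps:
$M = -478$ ($M = -230 - 248 = -478$)
$\left(M - 186\right) 427 = \left(-478 - 186\right) 427 = \left(-664\right) 427 = -283528$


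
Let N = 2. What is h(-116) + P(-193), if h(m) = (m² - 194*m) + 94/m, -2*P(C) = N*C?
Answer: 2096827/58 ≈ 36152.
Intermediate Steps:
P(C) = -C
h(m) = m² - 194*m + 94/m
h(-116) + P(-193) = (94 + (-116)²*(-194 - 116))/(-116) - 1*(-193) = -(94 + 13456*(-310))/116 + 193 = -(94 - 4171360)/116 + 193 = -1/116*(-4171266) + 193 = 2085633/58 + 193 = 2096827/58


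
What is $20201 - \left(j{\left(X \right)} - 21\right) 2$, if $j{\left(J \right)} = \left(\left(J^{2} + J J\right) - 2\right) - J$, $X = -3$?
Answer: $20205$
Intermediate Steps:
$j{\left(J \right)} = -2 - J + 2 J^{2}$ ($j{\left(J \right)} = \left(\left(J^{2} + J^{2}\right) - 2\right) - J = \left(2 J^{2} - 2\right) - J = \left(-2 + 2 J^{2}\right) - J = -2 - J + 2 J^{2}$)
$20201 - \left(j{\left(X \right)} - 21\right) 2 = 20201 - \left(\left(-2 - -3 + 2 \left(-3\right)^{2}\right) - 21\right) 2 = 20201 - \left(\left(-2 + 3 + 2 \cdot 9\right) - 21\right) 2 = 20201 - \left(\left(-2 + 3 + 18\right) - 21\right) 2 = 20201 - \left(19 - 21\right) 2 = 20201 - \left(-2\right) 2 = 20201 - -4 = 20201 + 4 = 20205$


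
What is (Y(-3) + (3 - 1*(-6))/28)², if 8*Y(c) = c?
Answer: 9/3136 ≈ 0.0028699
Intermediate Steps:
Y(c) = c/8
(Y(-3) + (3 - 1*(-6))/28)² = ((⅛)*(-3) + (3 - 1*(-6))/28)² = (-3/8 + (3 + 6)*(1/28))² = (-3/8 + 9*(1/28))² = (-3/8 + 9/28)² = (-3/56)² = 9/3136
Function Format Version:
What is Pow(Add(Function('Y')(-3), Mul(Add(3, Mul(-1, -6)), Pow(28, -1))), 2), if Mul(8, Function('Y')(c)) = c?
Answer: Rational(9, 3136) ≈ 0.0028699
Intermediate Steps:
Function('Y')(c) = Mul(Rational(1, 8), c)
Pow(Add(Function('Y')(-3), Mul(Add(3, Mul(-1, -6)), Pow(28, -1))), 2) = Pow(Add(Mul(Rational(1, 8), -3), Mul(Add(3, Mul(-1, -6)), Pow(28, -1))), 2) = Pow(Add(Rational(-3, 8), Mul(Add(3, 6), Rational(1, 28))), 2) = Pow(Add(Rational(-3, 8), Mul(9, Rational(1, 28))), 2) = Pow(Add(Rational(-3, 8), Rational(9, 28)), 2) = Pow(Rational(-3, 56), 2) = Rational(9, 3136)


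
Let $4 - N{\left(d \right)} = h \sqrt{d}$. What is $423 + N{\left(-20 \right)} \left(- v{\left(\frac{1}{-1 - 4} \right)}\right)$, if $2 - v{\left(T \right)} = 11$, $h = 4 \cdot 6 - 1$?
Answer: $459 - 414 i \sqrt{5} \approx 459.0 - 925.73 i$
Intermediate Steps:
$h = 23$ ($h = 24 - 1 = 23$)
$v{\left(T \right)} = -9$ ($v{\left(T \right)} = 2 - 11 = -9$)
$N{\left(d \right)} = 4 - 23 \sqrt{d}$
$423 + N{\left(-20 \right)} \left(- v{\left(\frac{1}{-1 - 4} \right)}\right) = 423 + \left(4 - 23 \sqrt{-20}\right) \left(\left(-1\right) \left(-9\right)\right) = 423 + \left(4 - 23 \cdot 2 i \sqrt{5}\right) 9 = 423 + \left(4 - 46 i \sqrt{5}\right) 9 = 423 + \left(36 - 414 i \sqrt{5}\right) = 459 - 414 i \sqrt{5}$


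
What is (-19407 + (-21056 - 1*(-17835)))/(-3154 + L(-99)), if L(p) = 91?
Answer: 22628/3063 ≈ 7.3875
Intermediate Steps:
(-19407 + (-21056 - 1*(-17835)))/(-3154 + L(-99)) = (-19407 + (-21056 - 1*(-17835)))/(-3154 + 91) = (-19407 + (-21056 + 17835))/(-3063) = (-19407 - 3221)*(-1/3063) = -22628*(-1/3063) = 22628/3063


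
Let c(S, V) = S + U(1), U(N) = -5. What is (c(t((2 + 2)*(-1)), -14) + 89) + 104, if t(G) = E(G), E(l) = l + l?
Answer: 180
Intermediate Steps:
E(l) = 2*l
t(G) = 2*G
c(S, V) = -5 + S (c(S, V) = S - 5 = -5 + S)
(c(t((2 + 2)*(-1)), -14) + 89) + 104 = ((-5 + 2*((2 + 2)*(-1))) + 89) + 104 = ((-5 + 2*(4*(-1))) + 89) + 104 = ((-5 + 2*(-4)) + 89) + 104 = ((-5 - 8) + 89) + 104 = (-13 + 89) + 104 = 76 + 104 = 180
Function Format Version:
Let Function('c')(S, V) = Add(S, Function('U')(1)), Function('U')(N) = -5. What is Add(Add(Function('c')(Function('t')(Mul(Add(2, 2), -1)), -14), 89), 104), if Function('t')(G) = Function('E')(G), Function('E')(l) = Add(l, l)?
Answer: 180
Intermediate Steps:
Function('E')(l) = Mul(2, l)
Function('t')(G) = Mul(2, G)
Function('c')(S, V) = Add(-5, S) (Function('c')(S, V) = Add(S, -5) = Add(-5, S))
Add(Add(Function('c')(Function('t')(Mul(Add(2, 2), -1)), -14), 89), 104) = Add(Add(Add(-5, Mul(2, Mul(Add(2, 2), -1))), 89), 104) = Add(Add(Add(-5, Mul(2, Mul(4, -1))), 89), 104) = Add(Add(Add(-5, Mul(2, -4)), 89), 104) = Add(Add(Add(-5, -8), 89), 104) = Add(Add(-13, 89), 104) = Add(76, 104) = 180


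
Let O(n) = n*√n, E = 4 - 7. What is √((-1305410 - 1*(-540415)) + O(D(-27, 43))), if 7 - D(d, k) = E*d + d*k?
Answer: √(-764995 + 1087*√1087) ≈ 853.91*I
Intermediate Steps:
E = -3
D(d, k) = 7 + 3*d - d*k (D(d, k) = 7 - (-3*d + d*k) = 7 + (3*d - d*k) = 7 + 3*d - d*k)
O(n) = n^(3/2)
√((-1305410 - 1*(-540415)) + O(D(-27, 43))) = √((-1305410 - 1*(-540415)) + (7 + 3*(-27) - 1*(-27)*43)^(3/2)) = √((-1305410 + 540415) + (7 - 81 + 1161)^(3/2)) = √(-764995 + 1087^(3/2)) = √(-764995 + 1087*√1087)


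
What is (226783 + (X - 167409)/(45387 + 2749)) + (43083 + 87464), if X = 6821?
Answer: 4300069073/12034 ≈ 3.5733e+5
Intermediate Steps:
(226783 + (X - 167409)/(45387 + 2749)) + (43083 + 87464) = (226783 + (6821 - 167409)/(45387 + 2749)) + (43083 + 87464) = (226783 - 160588/48136) + 130547 = (226783 - 160588*1/48136) + 130547 = (226783 - 40147/12034) + 130547 = 2729066475/12034 + 130547 = 4300069073/12034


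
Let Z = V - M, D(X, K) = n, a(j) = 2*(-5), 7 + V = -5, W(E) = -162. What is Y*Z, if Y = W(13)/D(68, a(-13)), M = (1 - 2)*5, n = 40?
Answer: 567/20 ≈ 28.350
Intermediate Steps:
V = -12 (V = -7 - 5 = -12)
a(j) = -10
M = -5 (M = -1*5 = -5)
D(X, K) = 40
Y = -81/20 (Y = -162/40 = -162*1/40 = -81/20 ≈ -4.0500)
Z = -7 (Z = -12 - 1*(-5) = -12 + 5 = -7)
Y*Z = -81/20*(-7) = 567/20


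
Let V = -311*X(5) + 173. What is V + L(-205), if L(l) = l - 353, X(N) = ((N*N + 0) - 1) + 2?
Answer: -8471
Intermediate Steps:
X(N) = 1 + N² (X(N) = ((N² + 0) - 1) + 2 = (N² - 1) + 2 = (-1 + N²) + 2 = 1 + N²)
V = -7913 (V = -311*(1 + 5²) + 173 = -311*(1 + 25) + 173 = -311*26 + 173 = -8086 + 173 = -7913)
L(l) = -353 + l
V + L(-205) = -7913 + (-353 - 205) = -7913 - 558 = -8471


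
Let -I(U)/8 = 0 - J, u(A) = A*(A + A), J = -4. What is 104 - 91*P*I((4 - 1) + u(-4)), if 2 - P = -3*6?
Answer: 58344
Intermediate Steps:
P = 20 (P = 2 - (-3)*6 = 2 - 1*(-18) = 2 + 18 = 20)
u(A) = 2*A² (u(A) = A*(2*A) = 2*A²)
I(U) = -32 (I(U) = -8*(0 - 1*(-4)) = -8*(0 + 4) = -8*4 = -32)
104 - 91*P*I((4 - 1) + u(-4)) = 104 - 1820*(-32) = 104 - 91*(-640) = 104 + 58240 = 58344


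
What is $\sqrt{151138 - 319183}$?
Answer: $i \sqrt{168045} \approx 409.93 i$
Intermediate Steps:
$\sqrt{151138 - 319183} = \sqrt{-168045} = i \sqrt{168045}$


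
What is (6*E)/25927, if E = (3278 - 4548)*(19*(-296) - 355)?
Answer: 45559980/25927 ≈ 1757.2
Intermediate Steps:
E = 7593330 (E = -1270*(-5624 - 355) = -1270*(-5979) = 7593330)
(6*E)/25927 = (6*7593330)/25927 = 45559980*(1/25927) = 45559980/25927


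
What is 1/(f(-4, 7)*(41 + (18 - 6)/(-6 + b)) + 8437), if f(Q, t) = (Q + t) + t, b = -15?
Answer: 7/61889 ≈ 0.00011311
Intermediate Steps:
f(Q, t) = Q + 2*t
1/(f(-4, 7)*(41 + (18 - 6)/(-6 + b)) + 8437) = 1/((-4 + 2*7)*(41 + (18 - 6)/(-6 - 15)) + 8437) = 1/((-4 + 14)*(41 + 12/(-21)) + 8437) = 1/(10*(41 + 12*(-1/21)) + 8437) = 1/(10*(41 - 4/7) + 8437) = 1/(10*(283/7) + 8437) = 1/(2830/7 + 8437) = 1/(61889/7) = 7/61889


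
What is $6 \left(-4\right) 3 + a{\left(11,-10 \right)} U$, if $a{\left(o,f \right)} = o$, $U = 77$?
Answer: $775$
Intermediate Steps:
$6 \left(-4\right) 3 + a{\left(11,-10 \right)} U = 6 \left(-4\right) 3 + 11 \cdot 77 = \left(-24\right) 3 + 847 = -72 + 847 = 775$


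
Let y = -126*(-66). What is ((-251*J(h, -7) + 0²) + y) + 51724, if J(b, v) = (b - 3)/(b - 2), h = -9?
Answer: 657428/11 ≈ 59766.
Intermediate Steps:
J(b, v) = (-3 + b)/(-2 + b)
y = 8316
((-251*J(h, -7) + 0²) + y) + 51724 = ((-251*(-3 - 9)/(-2 - 9) + 0²) + 8316) + 51724 = ((-251*(-12)/(-11) + 0) + 8316) + 51724 = ((-(-251)*(-12)/11 + 0) + 8316) + 51724 = ((-251*12/11 + 0) + 8316) + 51724 = ((-3012/11 + 0) + 8316) + 51724 = (-3012/11 + 8316) + 51724 = 88464/11 + 51724 = 657428/11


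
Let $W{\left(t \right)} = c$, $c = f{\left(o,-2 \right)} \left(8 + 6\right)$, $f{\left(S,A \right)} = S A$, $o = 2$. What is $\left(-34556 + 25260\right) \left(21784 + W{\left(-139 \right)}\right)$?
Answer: $-201983488$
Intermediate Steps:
$f{\left(S,A \right)} = A S$
$c = -56$ ($c = \left(-2\right) 2 \left(8 + 6\right) = \left(-4\right) 14 = -56$)
$W{\left(t \right)} = -56$
$\left(-34556 + 25260\right) \left(21784 + W{\left(-139 \right)}\right) = \left(-34556 + 25260\right) \left(21784 - 56\right) = \left(-9296\right) 21728 = -201983488$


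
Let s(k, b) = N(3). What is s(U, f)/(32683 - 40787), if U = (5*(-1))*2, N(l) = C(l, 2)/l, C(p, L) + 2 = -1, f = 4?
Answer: 1/8104 ≈ 0.00012340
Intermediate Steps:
C(p, L) = -3 (C(p, L) = -2 - 1 = -3)
N(l) = -3/l
U = -10 (U = -5*2 = -10)
s(k, b) = -1 (s(k, b) = -3/3 = -3*1/3 = -1)
s(U, f)/(32683 - 40787) = -1/(32683 - 40787) = -1/(-8104) = -1*(-1/8104) = 1/8104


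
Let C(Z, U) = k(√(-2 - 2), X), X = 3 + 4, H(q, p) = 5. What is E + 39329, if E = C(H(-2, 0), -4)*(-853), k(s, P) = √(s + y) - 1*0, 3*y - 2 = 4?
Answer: 39329 - 853*√(2 + 2*I) ≈ 38004.0 - 548.99*I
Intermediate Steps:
y = 2 (y = ⅔ + (⅓)*4 = ⅔ + 4/3 = 2)
X = 7
k(s, P) = √(2 + s) (k(s, P) = √(s + 2) - 1*0 = √(2 + s) + 0 = √(2 + s))
C(Z, U) = √(2 + 2*I) (C(Z, U) = √(2 + √(-2 - 2)) = √(2 + √(-4)) = √(2 + 2*I))
E = -853*√(2 + 2*I) (E = √(2 + 2*I)*(-853) = -853*√(2 + 2*I) ≈ -1325.4 - 548.99*I)
E + 39329 = -853*√(2 + 2*I) + 39329 = 39329 - 853*√(2 + 2*I)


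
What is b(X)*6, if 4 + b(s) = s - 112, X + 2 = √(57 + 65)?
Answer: -708 + 6*√122 ≈ -641.73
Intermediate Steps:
X = -2 + √122 (X = -2 + √(57 + 65) = -2 + √122 ≈ 9.0454)
b(s) = -116 + s (b(s) = -4 + (s - 112) = -4 + (-112 + s) = -116 + s)
b(X)*6 = (-116 + (-2 + √122))*6 = (-118 + √122)*6 = -708 + 6*√122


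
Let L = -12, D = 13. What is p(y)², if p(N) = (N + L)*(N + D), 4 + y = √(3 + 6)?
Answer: 24336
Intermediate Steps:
y = -1 (y = -4 + √(3 + 6) = -4 + √9 = -4 + 3 = -1)
p(N) = (-12 + N)*(13 + N) (p(N) = (N - 12)*(N + 13) = (-12 + N)*(13 + N))
p(y)² = (-156 - 1 + (-1)²)² = (-156 - 1 + 1)² = (-156)² = 24336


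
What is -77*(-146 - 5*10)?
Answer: 15092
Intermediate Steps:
-77*(-146 - 5*10) = -77*(-146 - 50) = -77*(-196) = 15092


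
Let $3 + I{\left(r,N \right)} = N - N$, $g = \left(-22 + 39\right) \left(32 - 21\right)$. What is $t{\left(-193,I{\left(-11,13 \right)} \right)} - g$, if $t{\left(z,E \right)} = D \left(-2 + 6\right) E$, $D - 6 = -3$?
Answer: $-223$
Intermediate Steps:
$D = 3$ ($D = 6 - 3 = 3$)
$g = 187$ ($g = 17 \cdot 11 = 187$)
$I{\left(r,N \right)} = -3$ ($I{\left(r,N \right)} = -3 + \left(N - N\right) = -3 + 0 = -3$)
$t{\left(z,E \right)} = 12 E$ ($t{\left(z,E \right)} = 3 \left(-2 + 6\right) E = 3 \cdot 4 E = 12 E$)
$t{\left(-193,I{\left(-11,13 \right)} \right)} - g = 12 \left(-3\right) - 187 = -36 - 187 = -223$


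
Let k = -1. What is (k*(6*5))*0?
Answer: 0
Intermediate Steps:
(k*(6*5))*0 = -6*5*0 = -1*30*0 = -30*0 = 0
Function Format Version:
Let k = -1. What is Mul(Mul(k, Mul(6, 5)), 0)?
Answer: 0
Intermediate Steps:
Mul(Mul(k, Mul(6, 5)), 0) = Mul(Mul(-1, Mul(6, 5)), 0) = Mul(Mul(-1, 30), 0) = Mul(-30, 0) = 0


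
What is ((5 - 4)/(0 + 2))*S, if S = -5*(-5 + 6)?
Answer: -5/2 ≈ -2.5000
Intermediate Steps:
S = -5 (S = -5*1 = -5)
((5 - 4)/(0 + 2))*S = ((5 - 4)/(0 + 2))*(-5) = (1/2)*(-5) = (1*(½))*(-5) = (½)*(-5) = -5/2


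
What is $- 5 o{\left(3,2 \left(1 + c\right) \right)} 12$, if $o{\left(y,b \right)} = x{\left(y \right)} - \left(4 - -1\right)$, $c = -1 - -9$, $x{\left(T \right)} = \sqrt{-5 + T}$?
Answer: $300 - 60 i \sqrt{2} \approx 300.0 - 84.853 i$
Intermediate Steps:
$c = 8$ ($c = -1 + 9 = 8$)
$o{\left(y,b \right)} = -5 + \sqrt{-5 + y}$ ($o{\left(y,b \right)} = \sqrt{-5 + y} - \left(4 - -1\right) = \sqrt{-5 + y} - \left(4 + 1\right) = \sqrt{-5 + y} - 5 = -5 + \sqrt{-5 + y}$)
$- 5 o{\left(3,2 \left(1 + c\right) \right)} 12 = - 5 \left(-5 + \sqrt{-5 + 3}\right) 12 = - 5 \left(-5 + \sqrt{-2}\right) 12 = - 5 \left(-5 + i \sqrt{2}\right) 12 = \left(25 - 5 i \sqrt{2}\right) 12 = 300 - 60 i \sqrt{2}$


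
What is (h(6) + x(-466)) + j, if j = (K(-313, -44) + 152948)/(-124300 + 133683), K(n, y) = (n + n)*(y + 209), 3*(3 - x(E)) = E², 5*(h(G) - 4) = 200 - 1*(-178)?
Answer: -10175503333/140745 ≈ -72298.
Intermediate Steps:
h(G) = 398/5 (h(G) = 4 + (200 - 1*(-178))/5 = 4 + (200 + 178)/5 = 4 + (⅕)*378 = 4 + 378/5 = 398/5)
x(E) = 3 - E²/3
K(n, y) = 2*n*(209 + y) (K(n, y) = (2*n)*(209 + y) = 2*n*(209 + y))
j = 49658/9383 (j = (2*(-313)*(209 - 44) + 152948)/(-124300 + 133683) = (2*(-313)*165 + 152948)/9383 = (-103290 + 152948)*(1/9383) = 49658*(1/9383) = 49658/9383 ≈ 5.2923)
(h(6) + x(-466)) + j = (398/5 + (3 - ⅓*(-466)²)) + 49658/9383 = (398/5 + (3 - ⅓*217156)) + 49658/9383 = (398/5 + (3 - 217156/3)) + 49658/9383 = (398/5 - 217147/3) + 49658/9383 = -1084541/15 + 49658/9383 = -10175503333/140745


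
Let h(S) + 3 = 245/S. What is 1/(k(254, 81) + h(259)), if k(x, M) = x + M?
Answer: 37/12319 ≈ 0.0030035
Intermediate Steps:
k(x, M) = M + x
h(S) = -3 + 245/S
1/(k(254, 81) + h(259)) = 1/((81 + 254) + (-3 + 245/259)) = 1/(335 + (-3 + 245*(1/259))) = 1/(335 + (-3 + 35/37)) = 1/(335 - 76/37) = 1/(12319/37) = 37/12319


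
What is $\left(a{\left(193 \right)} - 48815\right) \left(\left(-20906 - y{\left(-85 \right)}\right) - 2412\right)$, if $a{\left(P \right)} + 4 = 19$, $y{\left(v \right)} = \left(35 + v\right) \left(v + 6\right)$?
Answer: $1330678400$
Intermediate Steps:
$y{\left(v \right)} = \left(6 + v\right) \left(35 + v\right)$ ($y{\left(v \right)} = \left(35 + v\right) \left(6 + v\right) = \left(6 + v\right) \left(35 + v\right)$)
$a{\left(P \right)} = 15$ ($a{\left(P \right)} = -4 + 19 = 15$)
$\left(a{\left(193 \right)} - 48815\right) \left(\left(-20906 - y{\left(-85 \right)}\right) - 2412\right) = \left(15 - 48815\right) \left(\left(-20906 - \left(210 + \left(-85\right)^{2} + 41 \left(-85\right)\right)\right) - 2412\right) = - 48800 \left(\left(-20906 - \left(210 + 7225 - 3485\right)\right) - 2412\right) = - 48800 \left(\left(-20906 - 3950\right) - 2412\right) = - 48800 \left(-24856 - 2412\right) = \left(-48800\right) \left(-27268\right) = 1330678400$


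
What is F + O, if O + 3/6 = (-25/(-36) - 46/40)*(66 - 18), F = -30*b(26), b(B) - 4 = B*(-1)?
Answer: 19129/30 ≈ 637.63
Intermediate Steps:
b(B) = 4 - B (b(B) = 4 + B*(-1) = 4 - B)
F = 660 (F = -30*(4 - 1*26) = -30*(4 - 26) = -30*(-22) = 660)
O = -671/30 (O = -½ + (-25/(-36) - 46/40)*(66 - 18) = -½ + (-25*(-1/36) - 46*1/40)*48 = -½ + (25/36 - 23/20)*48 = -½ - 41/90*48 = -½ - 328/15 = -671/30 ≈ -22.367)
F + O = 660 - 671/30 = 19129/30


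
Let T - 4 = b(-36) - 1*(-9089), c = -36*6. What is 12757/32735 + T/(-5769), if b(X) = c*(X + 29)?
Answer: -91186514/62949405 ≈ -1.4486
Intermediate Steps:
c = -216
b(X) = -6264 - 216*X (b(X) = -216*(X + 29) = -216*(29 + X) = -6264 - 216*X)
T = 10605 (T = 4 + ((-6264 - 216*(-36)) - 1*(-9089)) = 4 + ((-6264 + 7776) + 9089) = 4 + (1512 + 9089) = 4 + 10601 = 10605)
12757/32735 + T/(-5769) = 12757/32735 + 10605/(-5769) = 12757*(1/32735) + 10605*(-1/5769) = 12757/32735 - 3535/1923 = -91186514/62949405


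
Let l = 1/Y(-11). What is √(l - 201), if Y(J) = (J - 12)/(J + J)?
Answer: I*√105823/23 ≈ 14.144*I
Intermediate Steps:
Y(J) = (-12 + J)/(2*J) (Y(J) = (-12 + J)/((2*J)) = (-12 + J)*(1/(2*J)) = (-12 + J)/(2*J))
l = 22/23 (l = 1/((½)*(-12 - 11)/(-11)) = 1/((½)*(-1/11)*(-23)) = 1/(23/22) = 22/23 ≈ 0.95652)
√(l - 201) = √(22/23 - 201) = √(-4601/23) = I*√105823/23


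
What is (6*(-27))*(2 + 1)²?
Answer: -1458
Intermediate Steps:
(6*(-27))*(2 + 1)² = -162*3² = -162*9 = -1458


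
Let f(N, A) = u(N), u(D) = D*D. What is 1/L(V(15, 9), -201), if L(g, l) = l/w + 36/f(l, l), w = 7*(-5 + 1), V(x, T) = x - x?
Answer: 125692/902401 ≈ 0.13929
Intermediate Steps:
u(D) = D**2
f(N, A) = N**2
V(x, T) = 0
w = -28 (w = 7*(-4) = -28)
L(g, l) = 36/l**2 - l/28 (L(g, l) = l/(-28) + 36/(l**2) = l*(-1/28) + 36/l**2 = -l/28 + 36/l**2 = 36/l**2 - l/28)
1/L(V(15, 9), -201) = 1/(36/(-201)**2 - 1/28*(-201)) = 1/(36*(1/40401) + 201/28) = 1/(4/4489 + 201/28) = 1/(902401/125692) = 125692/902401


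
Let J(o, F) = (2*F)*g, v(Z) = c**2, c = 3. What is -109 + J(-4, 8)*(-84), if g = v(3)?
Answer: -12205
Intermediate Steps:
v(Z) = 9 (v(Z) = 3**2 = 9)
g = 9
J(o, F) = 18*F (J(o, F) = (2*F)*9 = 18*F)
-109 + J(-4, 8)*(-84) = -109 + (18*8)*(-84) = -109 + 144*(-84) = -109 - 12096 = -12205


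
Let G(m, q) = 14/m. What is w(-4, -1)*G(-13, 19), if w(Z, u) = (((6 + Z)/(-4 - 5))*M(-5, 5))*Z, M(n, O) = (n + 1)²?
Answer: -1792/117 ≈ -15.316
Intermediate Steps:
M(n, O) = (1 + n)²
w(Z, u) = Z*(-32/3 - 16*Z/9) (w(Z, u) = (((6 + Z)/(-4 - 5))*(1 - 5)²)*Z = (((6 + Z)/(-9))*(-4)²)*Z = (((6 + Z)*(-⅑))*16)*Z = ((-⅔ - Z/9)*16)*Z = (-32/3 - 16*Z/9)*Z = Z*(-32/3 - 16*Z/9))
w(-4, -1)*G(-13, 19) = (-16/9*(-4)*(6 - 4))*(14/(-13)) = (-16/9*(-4)*2)*(14*(-1/13)) = (128/9)*(-14/13) = -1792/117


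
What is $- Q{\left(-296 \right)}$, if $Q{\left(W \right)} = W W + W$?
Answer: $-87320$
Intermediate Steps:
$Q{\left(W \right)} = W + W^{2}$ ($Q{\left(W \right)} = W^{2} + W = W + W^{2}$)
$- Q{\left(-296 \right)} = - \left(-296\right) \left(1 - 296\right) = - \left(-296\right) \left(-295\right) = \left(-1\right) 87320 = -87320$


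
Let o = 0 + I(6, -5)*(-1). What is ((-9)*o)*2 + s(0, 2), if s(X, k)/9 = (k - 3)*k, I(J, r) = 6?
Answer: 90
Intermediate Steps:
s(X, k) = 9*k*(-3 + k) (s(X, k) = 9*((k - 3)*k) = 9*((-3 + k)*k) = 9*(k*(-3 + k)) = 9*k*(-3 + k))
o = -6 (o = 0 + 6*(-1) = 0 - 6 = -6)
((-9)*o)*2 + s(0, 2) = (-9*(-6))*2 + 9*2*(-3 + 2) = (-3*3*(-6))*2 + 9*2*(-1) = -9*(-6)*2 - 18 = 54*2 - 18 = 108 - 18 = 90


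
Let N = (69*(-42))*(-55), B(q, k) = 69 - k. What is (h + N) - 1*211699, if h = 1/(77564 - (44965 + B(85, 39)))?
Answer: -1703651820/32569 ≈ -52309.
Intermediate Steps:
N = 159390 (N = -2898*(-55) = 159390)
h = 1/32569 (h = 1/(77564 - (44965 + (69 - 1*39))) = 1/(77564 - (44965 + (69 - 39))) = 1/(77564 - (44965 + 30)) = 1/(77564 - 1*44995) = 1/(77564 - 44995) = 1/32569 ≈ 3.0704e-5)
(h + N) - 1*211699 = (1/32569 + 159390) - 1*211699 = 5191172911/32569 - 211699 = -1703651820/32569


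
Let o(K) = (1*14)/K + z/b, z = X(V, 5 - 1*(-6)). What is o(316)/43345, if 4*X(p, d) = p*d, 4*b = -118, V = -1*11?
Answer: 4986/202031045 ≈ 2.4679e-5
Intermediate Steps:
V = -11
b = -59/2 (b = (¼)*(-118) = -59/2 ≈ -29.500)
X(p, d) = d*p/4 (X(p, d) = (p*d)/4 = (d*p)/4 = d*p/4)
z = -121/4 (z = (¼)*(5 - 1*(-6))*(-11) = (¼)*(5 + 6)*(-11) = (¼)*11*(-11) = -121/4 ≈ -30.250)
o(K) = 121/118 + 14/K (o(K) = (1*14)/K - 121/(4*(-59/2)) = 14/K - 121/4*(-2/59) = 14/K + 121/118 = 121/118 + 14/K)
o(316)/43345 = (121/118 + 14/316)/43345 = (121/118 + 14*(1/316))*(1/43345) = (121/118 + 7/158)*(1/43345) = (4986/4661)*(1/43345) = 4986/202031045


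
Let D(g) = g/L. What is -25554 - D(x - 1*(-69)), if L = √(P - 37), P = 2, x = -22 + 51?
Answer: -25554 + 14*I*√35/5 ≈ -25554.0 + 16.565*I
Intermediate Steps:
x = 29
L = I*√35 (L = √(2 - 37) = √(-35) = I*√35 ≈ 5.9161*I)
D(g) = -I*g*√35/35 (D(g) = g/((I*√35)) = g*(-I*√35/35) = -I*g*√35/35)
-25554 - D(x - 1*(-69)) = -25554 - (-1)*I*(29 - 1*(-69))*√35/35 = -25554 - (-1)*I*(29 + 69)*√35/35 = -25554 - (-1)*I*98*√35/35 = -25554 - (-14)*I*√35/5 = -25554 + 14*I*√35/5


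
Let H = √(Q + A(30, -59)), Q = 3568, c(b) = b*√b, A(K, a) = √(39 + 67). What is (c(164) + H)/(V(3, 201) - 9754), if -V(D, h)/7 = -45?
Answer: -328*√41/9439 - √(3568 + √106)/9439 ≈ -0.22884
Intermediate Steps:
A(K, a) = √106
V(D, h) = 315 (V(D, h) = -7*(-45) = 315)
c(b) = b^(3/2)
H = √(3568 + √106) ≈ 59.819
(c(164) + H)/(V(3, 201) - 9754) = (164^(3/2) + √(3568 + √106))/(315 - 9754) = (328*√41 + √(3568 + √106))/(-9439) = (√(3568 + √106) + 328*√41)*(-1/9439) = -328*√41/9439 - √(3568 + √106)/9439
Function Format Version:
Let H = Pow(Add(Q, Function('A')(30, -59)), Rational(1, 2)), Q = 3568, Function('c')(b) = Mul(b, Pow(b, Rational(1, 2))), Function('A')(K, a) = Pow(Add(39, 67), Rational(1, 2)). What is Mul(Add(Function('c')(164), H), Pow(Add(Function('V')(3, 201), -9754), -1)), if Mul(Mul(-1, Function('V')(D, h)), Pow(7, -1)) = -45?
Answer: Add(Mul(Rational(-328, 9439), Pow(41, Rational(1, 2))), Mul(Rational(-1, 9439), Pow(Add(3568, Pow(106, Rational(1, 2))), Rational(1, 2)))) ≈ -0.22884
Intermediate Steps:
Function('A')(K, a) = Pow(106, Rational(1, 2))
Function('V')(D, h) = 315 (Function('V')(D, h) = Mul(-7, -45) = 315)
Function('c')(b) = Pow(b, Rational(3, 2))
H = Pow(Add(3568, Pow(106, Rational(1, 2))), Rational(1, 2)) ≈ 59.819
Mul(Add(Function('c')(164), H), Pow(Add(Function('V')(3, 201), -9754), -1)) = Mul(Add(Pow(164, Rational(3, 2)), Pow(Add(3568, Pow(106, Rational(1, 2))), Rational(1, 2))), Pow(Add(315, -9754), -1)) = Mul(Add(Mul(328, Pow(41, Rational(1, 2))), Pow(Add(3568, Pow(106, Rational(1, 2))), Rational(1, 2))), Pow(-9439, -1)) = Mul(Add(Pow(Add(3568, Pow(106, Rational(1, 2))), Rational(1, 2)), Mul(328, Pow(41, Rational(1, 2)))), Rational(-1, 9439)) = Add(Mul(Rational(-328, 9439), Pow(41, Rational(1, 2))), Mul(Rational(-1, 9439), Pow(Add(3568, Pow(106, Rational(1, 2))), Rational(1, 2))))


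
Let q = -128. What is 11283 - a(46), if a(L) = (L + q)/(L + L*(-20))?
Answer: 4930630/437 ≈ 11283.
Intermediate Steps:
a(L) = -(-128 + L)/(19*L) (a(L) = (L - 128)/(L + L*(-20)) = (-128 + L)/(L - 20*L) = (-128 + L)/((-19*L)) = (-128 + L)*(-1/(19*L)) = -(-128 + L)/(19*L))
11283 - a(46) = 11283 - (128 - 1*46)/(19*46) = 11283 - (128 - 46)/(19*46) = 11283 - 82/(19*46) = 11283 - 1*41/437 = 11283 - 41/437 = 4930630/437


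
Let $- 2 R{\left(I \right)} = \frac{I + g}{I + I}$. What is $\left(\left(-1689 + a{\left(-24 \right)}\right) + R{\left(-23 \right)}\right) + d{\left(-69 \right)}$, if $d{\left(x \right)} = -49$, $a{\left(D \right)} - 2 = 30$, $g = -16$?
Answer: $- \frac{156991}{92} \approx -1706.4$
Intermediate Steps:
$a{\left(D \right)} = 32$ ($a{\left(D \right)} = 2 + 30 = 32$)
$R{\left(I \right)} = - \frac{-16 + I}{4 I}$ ($R{\left(I \right)} = - \frac{\left(I - 16\right) \frac{1}{I + I}}{2} = - \frac{\left(-16 + I\right) \frac{1}{2 I}}{2} = - \frac{\frac{1}{2} \frac{1}{I} \left(-16 + I\right)}{2} = - \frac{-16 + I}{4 I}$)
$\left(\left(-1689 + a{\left(-24 \right)}\right) + R{\left(-23 \right)}\right) + d{\left(-69 \right)} = \left(\left(-1689 + 32\right) + \frac{16 - -23}{4 \left(-23\right)}\right) - 49 = \left(-1657 + \frac{1}{4} \left(- \frac{1}{23}\right) \left(16 + 23\right)\right) - 49 = \left(-1657 + \frac{1}{4} \left(- \frac{1}{23}\right) 39\right) - 49 = \left(-1657 - \frac{39}{92}\right) - 49 = - \frac{152483}{92} - 49 = - \frac{156991}{92}$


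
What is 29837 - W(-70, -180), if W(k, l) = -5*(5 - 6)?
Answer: 29832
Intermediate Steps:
W(k, l) = 5 (W(k, l) = -5*(-1) = 5)
29837 - W(-70, -180) = 29837 - 1*5 = 29837 - 5 = 29832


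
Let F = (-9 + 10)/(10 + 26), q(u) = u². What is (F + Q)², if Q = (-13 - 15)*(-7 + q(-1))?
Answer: 36590401/1296 ≈ 28233.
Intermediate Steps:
F = 1/36 ≈ 0.027778
Q = 168 (Q = (-13 - 15)*(-7 + (-1)²) = -28*(-7 + 1) = -28*(-6) = 168)
(F + Q)² = (1/36 + 168)² = (6049/36)² = 36590401/1296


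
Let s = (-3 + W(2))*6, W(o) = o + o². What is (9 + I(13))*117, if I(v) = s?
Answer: 3159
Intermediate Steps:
s = 18 (s = (-3 + 2*(1 + 2))*6 = (-3 + 2*3)*6 = (-3 + 6)*6 = 3*6 = 18)
I(v) = 18
(9 + I(13))*117 = (9 + 18)*117 = 27*117 = 3159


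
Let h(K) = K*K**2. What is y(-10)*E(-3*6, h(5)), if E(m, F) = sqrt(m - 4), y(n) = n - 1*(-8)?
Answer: -2*I*sqrt(22) ≈ -9.3808*I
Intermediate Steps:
h(K) = K**3
y(n) = 8 + n (y(n) = n + 8 = 8 + n)
E(m, F) = sqrt(-4 + m)
y(-10)*E(-3*6, h(5)) = (8 - 10)*sqrt(-4 - 3*6) = -2*sqrt(-4 - 18) = -2*I*sqrt(22)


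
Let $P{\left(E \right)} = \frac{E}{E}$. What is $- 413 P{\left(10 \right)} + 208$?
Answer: $-205$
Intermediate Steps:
$P{\left(E \right)} = 1$
$- 413 P{\left(10 \right)} + 208 = \left(-413\right) 1 + 208 = -413 + 208 = -205$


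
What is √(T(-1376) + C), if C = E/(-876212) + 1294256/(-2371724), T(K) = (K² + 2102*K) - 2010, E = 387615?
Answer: 5*I*√2701812082107984062244083131/259766628686 ≈ 1000.5*I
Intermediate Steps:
T(K) = -2010 + K² + 2102*K
C = -513339609133/519533257372 (C = 387615/(-876212) + 1294256/(-2371724) = 387615*(-1/876212) + 1294256*(-1/2371724) = -387615/876212 - 323564/592931 = -513339609133/519533257372 ≈ -0.98808)
√(T(-1376) + C) = √((-2010 + (-1376)² + 2102*(-1376)) - 513339609133/519533257372) = √((-2010 + 1893376 - 2892352) - 513339609133/519533257372) = √(-1000986 - 513339609133/519533257372) = √(-520046030503377925/519533257372) = 5*I*√2701812082107984062244083131/259766628686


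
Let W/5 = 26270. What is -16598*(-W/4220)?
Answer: 109007365/211 ≈ 5.1662e+5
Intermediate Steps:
W = 131350 (W = 5*26270 = 131350)
-16598*(-W/4220) = -16598/((-4220/131350)) = -16598/((-4220*1/131350)) = -16598/(-422/13135) = -16598*(-13135/422) = 109007365/211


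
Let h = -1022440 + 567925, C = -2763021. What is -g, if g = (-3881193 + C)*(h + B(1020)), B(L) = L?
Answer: -3013117827930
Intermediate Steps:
h = -454515
g = 3013117827930 (g = (-3881193 - 2763021)*(-454515 + 1020) = -6644214*(-453495) = 3013117827930)
-g = -1*3013117827930 = -3013117827930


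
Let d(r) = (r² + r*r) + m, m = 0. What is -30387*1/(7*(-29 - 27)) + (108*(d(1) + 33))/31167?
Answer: 15056403/193928 ≈ 77.639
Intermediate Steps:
d(r) = 2*r² (d(r) = (r² + r*r) + 0 = (r² + r²) + 0 = 2*r² + 0 = 2*r²)
-30387*1/(7*(-29 - 27)) + (108*(d(1) + 33))/31167 = -30387*1/(7*(-29 - 27)) + (108*(2*1² + 33))/31167 = -30387/((-56*7)) + (108*(2*1 + 33))*(1/31167) = -30387/(-392) + (108*(2 + 33))*(1/31167) = -30387*(-1/392) + (108*35)*(1/31167) = 4341/56 + 3780*(1/31167) = 4341/56 + 420/3463 = 15056403/193928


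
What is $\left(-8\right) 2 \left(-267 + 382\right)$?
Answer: $-1840$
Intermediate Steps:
$\left(-8\right) 2 \left(-267 + 382\right) = \left(-16\right) 115 = -1840$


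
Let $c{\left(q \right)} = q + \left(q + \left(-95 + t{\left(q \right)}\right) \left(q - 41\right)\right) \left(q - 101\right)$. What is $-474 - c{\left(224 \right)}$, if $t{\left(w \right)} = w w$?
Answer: $-1127301479$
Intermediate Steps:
$t{\left(w \right)} = w^{2}$
$c{\left(q \right)} = q + \left(-101 + q\right) \left(q + \left(-95 + q^{2}\right) \left(-41 + q\right)\right)$ ($c{\left(q \right)} = q + \left(q + \left(-95 + q^{2}\right) \left(q - 41\right)\right) \left(q - 101\right) = q + \left(q + \left(-95 + q^{2}\right) \left(-41 + q\right)\right) \left(-101 + q\right) = q + \left(-101 + q\right) \left(q + \left(-95 + q^{2}\right) \left(-41 + q\right)\right)$)
$-474 - c{\left(224 \right)} = -474 - \left(-393395 + 224^{4} - 142 \cdot 224^{3} + 4047 \cdot 224^{2} + 13390 \cdot 224\right) = -474 - \left(-393395 + 2517630976 - 1595998208 + 4047 \cdot 50176 + 2999360\right) = -474 - \left(-393395 + 2517630976 - 1595998208 + 203062272 + 2999360\right) = -474 - 1127301005 = -1127301479$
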